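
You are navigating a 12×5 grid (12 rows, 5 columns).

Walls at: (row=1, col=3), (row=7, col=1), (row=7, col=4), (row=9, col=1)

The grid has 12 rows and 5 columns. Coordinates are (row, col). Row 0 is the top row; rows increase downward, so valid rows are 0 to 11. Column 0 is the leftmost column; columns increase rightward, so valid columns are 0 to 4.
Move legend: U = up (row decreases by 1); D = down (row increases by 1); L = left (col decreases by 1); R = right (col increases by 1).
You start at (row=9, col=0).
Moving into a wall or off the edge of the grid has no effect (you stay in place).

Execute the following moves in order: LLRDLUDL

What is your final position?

Start: (row=9, col=0)
  L (left): blocked, stay at (row=9, col=0)
  L (left): blocked, stay at (row=9, col=0)
  R (right): blocked, stay at (row=9, col=0)
  D (down): (row=9, col=0) -> (row=10, col=0)
  L (left): blocked, stay at (row=10, col=0)
  U (up): (row=10, col=0) -> (row=9, col=0)
  D (down): (row=9, col=0) -> (row=10, col=0)
  L (left): blocked, stay at (row=10, col=0)
Final: (row=10, col=0)

Answer: Final position: (row=10, col=0)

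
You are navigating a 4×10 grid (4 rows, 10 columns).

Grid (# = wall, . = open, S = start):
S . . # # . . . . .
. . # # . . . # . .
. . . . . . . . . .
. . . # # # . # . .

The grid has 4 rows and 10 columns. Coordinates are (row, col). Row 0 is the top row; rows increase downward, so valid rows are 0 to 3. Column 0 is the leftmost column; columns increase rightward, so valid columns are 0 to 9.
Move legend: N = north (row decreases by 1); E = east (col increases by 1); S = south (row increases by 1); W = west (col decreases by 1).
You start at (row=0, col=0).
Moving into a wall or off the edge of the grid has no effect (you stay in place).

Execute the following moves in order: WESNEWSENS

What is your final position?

Answer: Final position: (row=1, col=1)

Derivation:
Start: (row=0, col=0)
  W (west): blocked, stay at (row=0, col=0)
  E (east): (row=0, col=0) -> (row=0, col=1)
  S (south): (row=0, col=1) -> (row=1, col=1)
  N (north): (row=1, col=1) -> (row=0, col=1)
  E (east): (row=0, col=1) -> (row=0, col=2)
  W (west): (row=0, col=2) -> (row=0, col=1)
  S (south): (row=0, col=1) -> (row=1, col=1)
  E (east): blocked, stay at (row=1, col=1)
  N (north): (row=1, col=1) -> (row=0, col=1)
  S (south): (row=0, col=1) -> (row=1, col=1)
Final: (row=1, col=1)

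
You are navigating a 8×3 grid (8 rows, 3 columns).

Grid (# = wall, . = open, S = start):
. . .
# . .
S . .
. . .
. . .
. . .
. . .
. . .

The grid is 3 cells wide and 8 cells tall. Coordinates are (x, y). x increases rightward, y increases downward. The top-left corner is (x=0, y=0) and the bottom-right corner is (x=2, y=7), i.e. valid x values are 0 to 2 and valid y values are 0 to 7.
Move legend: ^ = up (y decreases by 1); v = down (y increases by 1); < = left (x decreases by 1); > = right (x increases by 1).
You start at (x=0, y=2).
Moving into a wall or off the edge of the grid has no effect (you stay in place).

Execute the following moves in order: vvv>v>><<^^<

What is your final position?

Answer: Final position: (x=0, y=4)

Derivation:
Start: (x=0, y=2)
  v (down): (x=0, y=2) -> (x=0, y=3)
  v (down): (x=0, y=3) -> (x=0, y=4)
  v (down): (x=0, y=4) -> (x=0, y=5)
  > (right): (x=0, y=5) -> (x=1, y=5)
  v (down): (x=1, y=5) -> (x=1, y=6)
  > (right): (x=1, y=6) -> (x=2, y=6)
  > (right): blocked, stay at (x=2, y=6)
  < (left): (x=2, y=6) -> (x=1, y=6)
  < (left): (x=1, y=6) -> (x=0, y=6)
  ^ (up): (x=0, y=6) -> (x=0, y=5)
  ^ (up): (x=0, y=5) -> (x=0, y=4)
  < (left): blocked, stay at (x=0, y=4)
Final: (x=0, y=4)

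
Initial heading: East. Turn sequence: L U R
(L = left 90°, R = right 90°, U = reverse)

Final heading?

Answer: Final heading: West

Derivation:
Start: East
  L (left (90° counter-clockwise)) -> North
  U (U-turn (180°)) -> South
  R (right (90° clockwise)) -> West
Final: West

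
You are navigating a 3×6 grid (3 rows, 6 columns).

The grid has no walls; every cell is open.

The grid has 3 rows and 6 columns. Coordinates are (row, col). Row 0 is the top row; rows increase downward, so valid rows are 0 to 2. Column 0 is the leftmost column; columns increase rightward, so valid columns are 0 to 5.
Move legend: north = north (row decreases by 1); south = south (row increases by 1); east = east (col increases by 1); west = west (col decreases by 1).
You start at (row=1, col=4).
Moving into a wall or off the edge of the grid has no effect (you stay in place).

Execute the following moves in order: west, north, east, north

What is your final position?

Answer: Final position: (row=0, col=4)

Derivation:
Start: (row=1, col=4)
  west (west): (row=1, col=4) -> (row=1, col=3)
  north (north): (row=1, col=3) -> (row=0, col=3)
  east (east): (row=0, col=3) -> (row=0, col=4)
  north (north): blocked, stay at (row=0, col=4)
Final: (row=0, col=4)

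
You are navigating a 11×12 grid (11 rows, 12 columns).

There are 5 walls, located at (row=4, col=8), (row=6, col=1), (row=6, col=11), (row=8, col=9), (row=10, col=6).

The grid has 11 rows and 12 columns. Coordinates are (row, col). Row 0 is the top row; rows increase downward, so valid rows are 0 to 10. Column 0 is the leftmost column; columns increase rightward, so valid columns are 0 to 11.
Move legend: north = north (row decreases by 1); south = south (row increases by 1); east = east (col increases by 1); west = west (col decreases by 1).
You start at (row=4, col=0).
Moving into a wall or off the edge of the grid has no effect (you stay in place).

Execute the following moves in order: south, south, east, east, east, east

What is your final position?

Answer: Final position: (row=6, col=0)

Derivation:
Start: (row=4, col=0)
  south (south): (row=4, col=0) -> (row=5, col=0)
  south (south): (row=5, col=0) -> (row=6, col=0)
  [×4]east (east): blocked, stay at (row=6, col=0)
Final: (row=6, col=0)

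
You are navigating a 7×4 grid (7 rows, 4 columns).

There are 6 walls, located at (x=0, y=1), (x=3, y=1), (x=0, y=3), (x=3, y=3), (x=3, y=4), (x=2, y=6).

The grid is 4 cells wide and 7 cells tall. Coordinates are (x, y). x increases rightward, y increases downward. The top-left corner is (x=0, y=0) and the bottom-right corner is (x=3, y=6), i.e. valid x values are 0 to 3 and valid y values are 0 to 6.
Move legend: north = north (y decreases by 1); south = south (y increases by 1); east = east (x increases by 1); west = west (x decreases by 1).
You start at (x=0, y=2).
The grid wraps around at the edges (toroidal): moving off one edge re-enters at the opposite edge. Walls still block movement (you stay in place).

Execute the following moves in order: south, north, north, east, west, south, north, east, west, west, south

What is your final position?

Start: (x=0, y=2)
  south (south): blocked, stay at (x=0, y=2)
  north (north): blocked, stay at (x=0, y=2)
  north (north): blocked, stay at (x=0, y=2)
  east (east): (x=0, y=2) -> (x=1, y=2)
  west (west): (x=1, y=2) -> (x=0, y=2)
  south (south): blocked, stay at (x=0, y=2)
  north (north): blocked, stay at (x=0, y=2)
  east (east): (x=0, y=2) -> (x=1, y=2)
  west (west): (x=1, y=2) -> (x=0, y=2)
  west (west): (x=0, y=2) -> (x=3, y=2)
  south (south): blocked, stay at (x=3, y=2)
Final: (x=3, y=2)

Answer: Final position: (x=3, y=2)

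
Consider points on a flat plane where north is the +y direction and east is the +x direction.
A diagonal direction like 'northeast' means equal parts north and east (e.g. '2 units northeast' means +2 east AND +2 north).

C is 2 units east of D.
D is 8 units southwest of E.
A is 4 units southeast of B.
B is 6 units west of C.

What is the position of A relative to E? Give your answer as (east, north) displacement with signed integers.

Place E at the origin (east=0, north=0).
  D is 8 units southwest of E: delta (east=-8, north=-8); D at (east=-8, north=-8).
  C is 2 units east of D: delta (east=+2, north=+0); C at (east=-6, north=-8).
  B is 6 units west of C: delta (east=-6, north=+0); B at (east=-12, north=-8).
  A is 4 units southeast of B: delta (east=+4, north=-4); A at (east=-8, north=-12).
Therefore A relative to E: (east=-8, north=-12).

Answer: A is at (east=-8, north=-12) relative to E.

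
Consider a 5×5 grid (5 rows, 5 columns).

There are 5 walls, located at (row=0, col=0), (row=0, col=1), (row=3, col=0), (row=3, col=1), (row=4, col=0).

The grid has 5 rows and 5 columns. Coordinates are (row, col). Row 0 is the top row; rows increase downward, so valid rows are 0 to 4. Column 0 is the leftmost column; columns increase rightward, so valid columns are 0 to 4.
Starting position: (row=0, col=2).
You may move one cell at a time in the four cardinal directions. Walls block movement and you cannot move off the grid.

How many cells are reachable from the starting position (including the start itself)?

Answer: Reachable cells: 20

Derivation:
BFS flood-fill from (row=0, col=2):
  Distance 0: (row=0, col=2)
  Distance 1: (row=0, col=3), (row=1, col=2)
  Distance 2: (row=0, col=4), (row=1, col=1), (row=1, col=3), (row=2, col=2)
  Distance 3: (row=1, col=0), (row=1, col=4), (row=2, col=1), (row=2, col=3), (row=3, col=2)
  Distance 4: (row=2, col=0), (row=2, col=4), (row=3, col=3), (row=4, col=2)
  Distance 5: (row=3, col=4), (row=4, col=1), (row=4, col=3)
  Distance 6: (row=4, col=4)
Total reachable: 20 (grid has 20 open cells total)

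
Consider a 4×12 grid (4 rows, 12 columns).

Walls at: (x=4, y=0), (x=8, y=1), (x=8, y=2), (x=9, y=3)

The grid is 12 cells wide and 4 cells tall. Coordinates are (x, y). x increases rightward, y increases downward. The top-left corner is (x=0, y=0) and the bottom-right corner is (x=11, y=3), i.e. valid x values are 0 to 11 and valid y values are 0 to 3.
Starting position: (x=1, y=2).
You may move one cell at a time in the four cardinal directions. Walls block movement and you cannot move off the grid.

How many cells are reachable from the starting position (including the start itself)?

BFS flood-fill from (x=1, y=2):
  Distance 0: (x=1, y=2)
  Distance 1: (x=1, y=1), (x=0, y=2), (x=2, y=2), (x=1, y=3)
  Distance 2: (x=1, y=0), (x=0, y=1), (x=2, y=1), (x=3, y=2), (x=0, y=3), (x=2, y=3)
  Distance 3: (x=0, y=0), (x=2, y=0), (x=3, y=1), (x=4, y=2), (x=3, y=3)
  Distance 4: (x=3, y=0), (x=4, y=1), (x=5, y=2), (x=4, y=3)
  Distance 5: (x=5, y=1), (x=6, y=2), (x=5, y=3)
  Distance 6: (x=5, y=0), (x=6, y=1), (x=7, y=2), (x=6, y=3)
  Distance 7: (x=6, y=0), (x=7, y=1), (x=7, y=3)
  Distance 8: (x=7, y=0), (x=8, y=3)
  Distance 9: (x=8, y=0)
  Distance 10: (x=9, y=0)
  Distance 11: (x=10, y=0), (x=9, y=1)
  Distance 12: (x=11, y=0), (x=10, y=1), (x=9, y=2)
  Distance 13: (x=11, y=1), (x=10, y=2)
  Distance 14: (x=11, y=2), (x=10, y=3)
  Distance 15: (x=11, y=3)
Total reachable: 44 (grid has 44 open cells total)

Answer: Reachable cells: 44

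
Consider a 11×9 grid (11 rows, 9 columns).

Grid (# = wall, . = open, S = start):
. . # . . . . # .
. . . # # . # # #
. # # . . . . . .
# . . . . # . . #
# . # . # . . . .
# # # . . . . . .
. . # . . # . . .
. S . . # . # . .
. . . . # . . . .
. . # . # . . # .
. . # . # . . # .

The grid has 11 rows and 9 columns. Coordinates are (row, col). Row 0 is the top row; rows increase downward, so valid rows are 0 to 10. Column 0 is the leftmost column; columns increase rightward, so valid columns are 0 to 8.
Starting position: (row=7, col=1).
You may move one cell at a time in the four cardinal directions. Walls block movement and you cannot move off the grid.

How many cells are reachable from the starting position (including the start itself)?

BFS flood-fill from (row=7, col=1):
  Distance 0: (row=7, col=1)
  Distance 1: (row=6, col=1), (row=7, col=0), (row=7, col=2), (row=8, col=1)
  Distance 2: (row=6, col=0), (row=7, col=3), (row=8, col=0), (row=8, col=2), (row=9, col=1)
  Distance 3: (row=6, col=3), (row=8, col=3), (row=9, col=0), (row=10, col=1)
  Distance 4: (row=5, col=3), (row=6, col=4), (row=9, col=3), (row=10, col=0)
  Distance 5: (row=4, col=3), (row=5, col=4), (row=10, col=3)
  Distance 6: (row=3, col=3), (row=5, col=5)
  Distance 7: (row=2, col=3), (row=3, col=2), (row=3, col=4), (row=4, col=5), (row=5, col=6)
  Distance 8: (row=2, col=4), (row=3, col=1), (row=4, col=6), (row=5, col=7), (row=6, col=6)
  Distance 9: (row=2, col=5), (row=3, col=6), (row=4, col=1), (row=4, col=7), (row=5, col=8), (row=6, col=7)
  Distance 10: (row=1, col=5), (row=2, col=6), (row=3, col=7), (row=4, col=8), (row=6, col=8), (row=7, col=7)
  Distance 11: (row=0, col=5), (row=2, col=7), (row=7, col=8), (row=8, col=7)
  Distance 12: (row=0, col=4), (row=0, col=6), (row=2, col=8), (row=8, col=6), (row=8, col=8)
  Distance 13: (row=0, col=3), (row=8, col=5), (row=9, col=6), (row=9, col=8)
  Distance 14: (row=7, col=5), (row=9, col=5), (row=10, col=6), (row=10, col=8)
  Distance 15: (row=10, col=5)
Total reachable: 63 (grid has 70 open cells total)

Answer: Reachable cells: 63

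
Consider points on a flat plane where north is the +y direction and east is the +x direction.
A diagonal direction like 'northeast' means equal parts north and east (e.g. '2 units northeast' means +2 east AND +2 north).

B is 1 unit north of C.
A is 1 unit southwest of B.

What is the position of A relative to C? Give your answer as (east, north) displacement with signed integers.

Answer: A is at (east=-1, north=0) relative to C.

Derivation:
Place C at the origin (east=0, north=0).
  B is 1 unit north of C: delta (east=+0, north=+1); B at (east=0, north=1).
  A is 1 unit southwest of B: delta (east=-1, north=-1); A at (east=-1, north=0).
Therefore A relative to C: (east=-1, north=0).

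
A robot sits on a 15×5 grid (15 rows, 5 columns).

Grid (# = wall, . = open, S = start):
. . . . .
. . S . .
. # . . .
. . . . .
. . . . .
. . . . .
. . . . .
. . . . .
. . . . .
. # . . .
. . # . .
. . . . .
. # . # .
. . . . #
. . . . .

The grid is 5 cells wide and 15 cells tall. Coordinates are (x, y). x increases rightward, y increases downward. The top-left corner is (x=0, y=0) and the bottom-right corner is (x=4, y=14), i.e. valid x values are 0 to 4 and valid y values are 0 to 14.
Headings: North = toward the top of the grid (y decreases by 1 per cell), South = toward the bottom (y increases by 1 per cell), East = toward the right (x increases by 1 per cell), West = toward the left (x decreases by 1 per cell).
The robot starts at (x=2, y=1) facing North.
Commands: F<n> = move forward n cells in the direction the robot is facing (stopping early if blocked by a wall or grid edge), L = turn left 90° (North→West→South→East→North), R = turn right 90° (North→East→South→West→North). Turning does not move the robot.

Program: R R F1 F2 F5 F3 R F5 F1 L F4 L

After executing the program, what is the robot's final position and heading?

Answer: Final position: (x=2, y=9), facing East

Derivation:
Start: (x=2, y=1), facing North
  R: turn right, now facing East
  R: turn right, now facing South
  F1: move forward 1, now at (x=2, y=2)
  F2: move forward 2, now at (x=2, y=4)
  F5: move forward 5, now at (x=2, y=9)
  F3: move forward 0/3 (blocked), now at (x=2, y=9)
  R: turn right, now facing West
  F5: move forward 0/5 (blocked), now at (x=2, y=9)
  F1: move forward 0/1 (blocked), now at (x=2, y=9)
  L: turn left, now facing South
  F4: move forward 0/4 (blocked), now at (x=2, y=9)
  L: turn left, now facing East
Final: (x=2, y=9), facing East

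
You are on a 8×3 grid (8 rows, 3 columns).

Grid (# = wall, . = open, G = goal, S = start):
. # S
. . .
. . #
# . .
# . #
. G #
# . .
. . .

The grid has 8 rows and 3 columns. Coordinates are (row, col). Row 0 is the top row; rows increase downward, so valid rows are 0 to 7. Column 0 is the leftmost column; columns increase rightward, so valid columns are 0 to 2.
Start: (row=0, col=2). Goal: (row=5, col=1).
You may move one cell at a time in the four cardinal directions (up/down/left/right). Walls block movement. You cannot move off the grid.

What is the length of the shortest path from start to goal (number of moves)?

Answer: Shortest path length: 6

Derivation:
BFS from (row=0, col=2) until reaching (row=5, col=1):
  Distance 0: (row=0, col=2)
  Distance 1: (row=1, col=2)
  Distance 2: (row=1, col=1)
  Distance 3: (row=1, col=0), (row=2, col=1)
  Distance 4: (row=0, col=0), (row=2, col=0), (row=3, col=1)
  Distance 5: (row=3, col=2), (row=4, col=1)
  Distance 6: (row=5, col=1)  <- goal reached here
One shortest path (6 moves): (row=0, col=2) -> (row=1, col=2) -> (row=1, col=1) -> (row=2, col=1) -> (row=3, col=1) -> (row=4, col=1) -> (row=5, col=1)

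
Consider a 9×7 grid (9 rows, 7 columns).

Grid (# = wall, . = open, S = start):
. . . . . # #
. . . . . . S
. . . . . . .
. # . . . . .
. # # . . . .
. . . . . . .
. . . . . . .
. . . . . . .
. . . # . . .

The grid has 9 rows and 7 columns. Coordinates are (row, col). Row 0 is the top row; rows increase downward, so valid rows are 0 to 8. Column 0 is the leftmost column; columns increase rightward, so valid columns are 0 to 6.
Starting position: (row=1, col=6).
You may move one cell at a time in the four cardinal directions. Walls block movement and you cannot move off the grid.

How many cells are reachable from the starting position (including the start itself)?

BFS flood-fill from (row=1, col=6):
  Distance 0: (row=1, col=6)
  Distance 1: (row=1, col=5), (row=2, col=6)
  Distance 2: (row=1, col=4), (row=2, col=5), (row=3, col=6)
  Distance 3: (row=0, col=4), (row=1, col=3), (row=2, col=4), (row=3, col=5), (row=4, col=6)
  Distance 4: (row=0, col=3), (row=1, col=2), (row=2, col=3), (row=3, col=4), (row=4, col=5), (row=5, col=6)
  Distance 5: (row=0, col=2), (row=1, col=1), (row=2, col=2), (row=3, col=3), (row=4, col=4), (row=5, col=5), (row=6, col=6)
  Distance 6: (row=0, col=1), (row=1, col=0), (row=2, col=1), (row=3, col=2), (row=4, col=3), (row=5, col=4), (row=6, col=5), (row=7, col=6)
  Distance 7: (row=0, col=0), (row=2, col=0), (row=5, col=3), (row=6, col=4), (row=7, col=5), (row=8, col=6)
  Distance 8: (row=3, col=0), (row=5, col=2), (row=6, col=3), (row=7, col=4), (row=8, col=5)
  Distance 9: (row=4, col=0), (row=5, col=1), (row=6, col=2), (row=7, col=3), (row=8, col=4)
  Distance 10: (row=5, col=0), (row=6, col=1), (row=7, col=2)
  Distance 11: (row=6, col=0), (row=7, col=1), (row=8, col=2)
  Distance 12: (row=7, col=0), (row=8, col=1)
  Distance 13: (row=8, col=0)
Total reachable: 57 (grid has 57 open cells total)

Answer: Reachable cells: 57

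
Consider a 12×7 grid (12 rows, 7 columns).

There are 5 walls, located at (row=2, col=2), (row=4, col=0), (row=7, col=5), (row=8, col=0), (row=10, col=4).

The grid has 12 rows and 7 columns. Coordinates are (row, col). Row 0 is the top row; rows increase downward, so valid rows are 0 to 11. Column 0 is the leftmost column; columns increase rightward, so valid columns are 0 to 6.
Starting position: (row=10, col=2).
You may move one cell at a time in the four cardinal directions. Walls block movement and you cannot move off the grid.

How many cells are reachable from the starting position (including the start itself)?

BFS flood-fill from (row=10, col=2):
  Distance 0: (row=10, col=2)
  Distance 1: (row=9, col=2), (row=10, col=1), (row=10, col=3), (row=11, col=2)
  Distance 2: (row=8, col=2), (row=9, col=1), (row=9, col=3), (row=10, col=0), (row=11, col=1), (row=11, col=3)
  Distance 3: (row=7, col=2), (row=8, col=1), (row=8, col=3), (row=9, col=0), (row=9, col=4), (row=11, col=0), (row=11, col=4)
  Distance 4: (row=6, col=2), (row=7, col=1), (row=7, col=3), (row=8, col=4), (row=9, col=5), (row=11, col=5)
  Distance 5: (row=5, col=2), (row=6, col=1), (row=6, col=3), (row=7, col=0), (row=7, col=4), (row=8, col=5), (row=9, col=6), (row=10, col=5), (row=11, col=6)
  Distance 6: (row=4, col=2), (row=5, col=1), (row=5, col=3), (row=6, col=0), (row=6, col=4), (row=8, col=6), (row=10, col=6)
  Distance 7: (row=3, col=2), (row=4, col=1), (row=4, col=3), (row=5, col=0), (row=5, col=4), (row=6, col=5), (row=7, col=6)
  Distance 8: (row=3, col=1), (row=3, col=3), (row=4, col=4), (row=5, col=5), (row=6, col=6)
  Distance 9: (row=2, col=1), (row=2, col=3), (row=3, col=0), (row=3, col=4), (row=4, col=5), (row=5, col=6)
  Distance 10: (row=1, col=1), (row=1, col=3), (row=2, col=0), (row=2, col=4), (row=3, col=5), (row=4, col=6)
  Distance 11: (row=0, col=1), (row=0, col=3), (row=1, col=0), (row=1, col=2), (row=1, col=4), (row=2, col=5), (row=3, col=6)
  Distance 12: (row=0, col=0), (row=0, col=2), (row=0, col=4), (row=1, col=5), (row=2, col=6)
  Distance 13: (row=0, col=5), (row=1, col=6)
  Distance 14: (row=0, col=6)
Total reachable: 79 (grid has 79 open cells total)

Answer: Reachable cells: 79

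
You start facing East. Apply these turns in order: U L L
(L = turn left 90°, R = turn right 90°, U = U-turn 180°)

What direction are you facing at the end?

Answer: Final heading: East

Derivation:
Start: East
  U (U-turn (180°)) -> West
  L (left (90° counter-clockwise)) -> South
  L (left (90° counter-clockwise)) -> East
Final: East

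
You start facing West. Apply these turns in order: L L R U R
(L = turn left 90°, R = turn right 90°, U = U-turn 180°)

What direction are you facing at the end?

Answer: Final heading: East

Derivation:
Start: West
  L (left (90° counter-clockwise)) -> South
  L (left (90° counter-clockwise)) -> East
  R (right (90° clockwise)) -> South
  U (U-turn (180°)) -> North
  R (right (90° clockwise)) -> East
Final: East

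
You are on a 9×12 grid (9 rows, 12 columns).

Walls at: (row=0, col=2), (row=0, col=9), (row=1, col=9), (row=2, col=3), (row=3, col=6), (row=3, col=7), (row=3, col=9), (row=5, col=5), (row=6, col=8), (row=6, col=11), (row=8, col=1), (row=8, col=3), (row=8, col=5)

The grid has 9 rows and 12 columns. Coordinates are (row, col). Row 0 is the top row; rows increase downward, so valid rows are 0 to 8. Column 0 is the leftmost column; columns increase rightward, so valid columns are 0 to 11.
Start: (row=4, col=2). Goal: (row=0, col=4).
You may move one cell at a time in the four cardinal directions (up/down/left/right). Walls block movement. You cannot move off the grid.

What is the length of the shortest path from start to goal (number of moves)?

BFS from (row=4, col=2) until reaching (row=0, col=4):
  Distance 0: (row=4, col=2)
  Distance 1: (row=3, col=2), (row=4, col=1), (row=4, col=3), (row=5, col=2)
  Distance 2: (row=2, col=2), (row=3, col=1), (row=3, col=3), (row=4, col=0), (row=4, col=4), (row=5, col=1), (row=5, col=3), (row=6, col=2)
  Distance 3: (row=1, col=2), (row=2, col=1), (row=3, col=0), (row=3, col=4), (row=4, col=5), (row=5, col=0), (row=5, col=4), (row=6, col=1), (row=6, col=3), (row=7, col=2)
  Distance 4: (row=1, col=1), (row=1, col=3), (row=2, col=0), (row=2, col=4), (row=3, col=5), (row=4, col=6), (row=6, col=0), (row=6, col=4), (row=7, col=1), (row=7, col=3), (row=8, col=2)
  Distance 5: (row=0, col=1), (row=0, col=3), (row=1, col=0), (row=1, col=4), (row=2, col=5), (row=4, col=7), (row=5, col=6), (row=6, col=5), (row=7, col=0), (row=7, col=4)
  Distance 6: (row=0, col=0), (row=0, col=4), (row=1, col=5), (row=2, col=6), (row=4, col=8), (row=5, col=7), (row=6, col=6), (row=7, col=5), (row=8, col=0), (row=8, col=4)  <- goal reached here
One shortest path (6 moves): (row=4, col=2) -> (row=4, col=3) -> (row=4, col=4) -> (row=3, col=4) -> (row=2, col=4) -> (row=1, col=4) -> (row=0, col=4)

Answer: Shortest path length: 6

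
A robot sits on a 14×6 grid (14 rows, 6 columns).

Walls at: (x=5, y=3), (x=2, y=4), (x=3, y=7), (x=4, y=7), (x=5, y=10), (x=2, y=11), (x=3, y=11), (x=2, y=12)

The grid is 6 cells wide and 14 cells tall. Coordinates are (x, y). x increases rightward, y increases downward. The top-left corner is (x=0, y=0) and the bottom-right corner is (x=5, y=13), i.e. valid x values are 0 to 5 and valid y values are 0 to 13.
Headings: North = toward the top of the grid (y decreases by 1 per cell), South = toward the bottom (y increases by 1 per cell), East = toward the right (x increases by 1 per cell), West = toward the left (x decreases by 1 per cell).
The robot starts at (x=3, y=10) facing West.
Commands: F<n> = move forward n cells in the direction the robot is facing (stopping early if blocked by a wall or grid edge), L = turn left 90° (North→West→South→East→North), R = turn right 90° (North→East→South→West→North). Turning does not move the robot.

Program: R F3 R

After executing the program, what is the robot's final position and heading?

Answer: Final position: (x=3, y=8), facing East

Derivation:
Start: (x=3, y=10), facing West
  R: turn right, now facing North
  F3: move forward 2/3 (blocked), now at (x=3, y=8)
  R: turn right, now facing East
Final: (x=3, y=8), facing East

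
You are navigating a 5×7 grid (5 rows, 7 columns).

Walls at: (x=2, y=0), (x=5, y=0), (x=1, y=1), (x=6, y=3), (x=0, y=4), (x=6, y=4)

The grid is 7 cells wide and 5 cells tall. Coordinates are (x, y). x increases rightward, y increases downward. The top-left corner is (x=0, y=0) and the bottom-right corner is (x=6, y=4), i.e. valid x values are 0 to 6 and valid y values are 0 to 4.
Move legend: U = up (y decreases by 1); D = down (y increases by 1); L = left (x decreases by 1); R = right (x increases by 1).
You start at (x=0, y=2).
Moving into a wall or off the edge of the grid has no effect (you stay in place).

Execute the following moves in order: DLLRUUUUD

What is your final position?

Answer: Final position: (x=1, y=3)

Derivation:
Start: (x=0, y=2)
  D (down): (x=0, y=2) -> (x=0, y=3)
  L (left): blocked, stay at (x=0, y=3)
  L (left): blocked, stay at (x=0, y=3)
  R (right): (x=0, y=3) -> (x=1, y=3)
  U (up): (x=1, y=3) -> (x=1, y=2)
  [×3]U (up): blocked, stay at (x=1, y=2)
  D (down): (x=1, y=2) -> (x=1, y=3)
Final: (x=1, y=3)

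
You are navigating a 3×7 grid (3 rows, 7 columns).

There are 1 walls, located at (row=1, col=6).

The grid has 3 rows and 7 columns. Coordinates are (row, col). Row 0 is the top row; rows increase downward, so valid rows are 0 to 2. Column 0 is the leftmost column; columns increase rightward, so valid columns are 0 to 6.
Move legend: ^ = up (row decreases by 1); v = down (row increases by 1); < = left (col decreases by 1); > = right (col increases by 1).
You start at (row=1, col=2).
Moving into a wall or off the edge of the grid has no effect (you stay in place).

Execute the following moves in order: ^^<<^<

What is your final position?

Start: (row=1, col=2)
  ^ (up): (row=1, col=2) -> (row=0, col=2)
  ^ (up): blocked, stay at (row=0, col=2)
  < (left): (row=0, col=2) -> (row=0, col=1)
  < (left): (row=0, col=1) -> (row=0, col=0)
  ^ (up): blocked, stay at (row=0, col=0)
  < (left): blocked, stay at (row=0, col=0)
Final: (row=0, col=0)

Answer: Final position: (row=0, col=0)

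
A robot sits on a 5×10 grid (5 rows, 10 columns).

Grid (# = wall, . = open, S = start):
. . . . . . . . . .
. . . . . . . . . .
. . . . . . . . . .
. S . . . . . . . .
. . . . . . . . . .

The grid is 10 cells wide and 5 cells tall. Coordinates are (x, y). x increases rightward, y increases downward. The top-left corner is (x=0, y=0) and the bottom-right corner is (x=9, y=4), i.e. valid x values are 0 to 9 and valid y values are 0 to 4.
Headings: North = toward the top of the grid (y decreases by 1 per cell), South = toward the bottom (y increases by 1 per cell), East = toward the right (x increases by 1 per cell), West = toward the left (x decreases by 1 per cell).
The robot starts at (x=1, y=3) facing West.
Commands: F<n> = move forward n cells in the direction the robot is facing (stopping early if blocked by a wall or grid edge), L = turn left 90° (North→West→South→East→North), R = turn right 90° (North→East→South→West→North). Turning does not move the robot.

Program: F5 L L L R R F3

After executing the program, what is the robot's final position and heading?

Start: (x=1, y=3), facing West
  F5: move forward 1/5 (blocked), now at (x=0, y=3)
  L: turn left, now facing South
  L: turn left, now facing East
  L: turn left, now facing North
  R: turn right, now facing East
  R: turn right, now facing South
  F3: move forward 1/3 (blocked), now at (x=0, y=4)
Final: (x=0, y=4), facing South

Answer: Final position: (x=0, y=4), facing South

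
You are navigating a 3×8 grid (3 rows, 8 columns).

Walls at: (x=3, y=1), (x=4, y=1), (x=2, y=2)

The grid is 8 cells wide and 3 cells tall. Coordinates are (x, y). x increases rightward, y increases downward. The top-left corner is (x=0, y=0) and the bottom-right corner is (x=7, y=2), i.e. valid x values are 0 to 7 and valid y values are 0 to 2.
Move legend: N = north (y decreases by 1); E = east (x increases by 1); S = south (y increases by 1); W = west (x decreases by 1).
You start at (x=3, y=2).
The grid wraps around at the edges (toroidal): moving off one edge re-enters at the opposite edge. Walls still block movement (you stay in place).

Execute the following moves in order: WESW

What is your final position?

Start: (x=3, y=2)
  W (west): blocked, stay at (x=3, y=2)
  E (east): (x=3, y=2) -> (x=4, y=2)
  S (south): (x=4, y=2) -> (x=4, y=0)
  W (west): (x=4, y=0) -> (x=3, y=0)
Final: (x=3, y=0)

Answer: Final position: (x=3, y=0)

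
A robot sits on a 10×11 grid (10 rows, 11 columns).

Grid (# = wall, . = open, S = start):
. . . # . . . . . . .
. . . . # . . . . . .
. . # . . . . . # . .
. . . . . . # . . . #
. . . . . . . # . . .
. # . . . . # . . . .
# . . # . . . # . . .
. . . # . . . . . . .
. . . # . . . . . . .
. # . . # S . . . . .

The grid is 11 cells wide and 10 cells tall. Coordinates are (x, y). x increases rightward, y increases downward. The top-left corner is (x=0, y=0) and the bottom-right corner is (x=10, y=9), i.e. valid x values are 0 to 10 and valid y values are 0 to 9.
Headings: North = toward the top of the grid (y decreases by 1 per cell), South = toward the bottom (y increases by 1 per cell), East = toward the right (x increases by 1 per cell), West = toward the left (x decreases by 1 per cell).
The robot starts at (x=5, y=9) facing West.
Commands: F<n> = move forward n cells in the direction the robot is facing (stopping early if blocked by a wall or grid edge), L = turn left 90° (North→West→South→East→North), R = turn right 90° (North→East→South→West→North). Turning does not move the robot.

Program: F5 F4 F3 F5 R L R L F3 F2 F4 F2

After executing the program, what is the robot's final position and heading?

Start: (x=5, y=9), facing West
  F5: move forward 0/5 (blocked), now at (x=5, y=9)
  F4: move forward 0/4 (blocked), now at (x=5, y=9)
  F3: move forward 0/3 (blocked), now at (x=5, y=9)
  F5: move forward 0/5 (blocked), now at (x=5, y=9)
  R: turn right, now facing North
  L: turn left, now facing West
  R: turn right, now facing North
  L: turn left, now facing West
  F3: move forward 0/3 (blocked), now at (x=5, y=9)
  F2: move forward 0/2 (blocked), now at (x=5, y=9)
  F4: move forward 0/4 (blocked), now at (x=5, y=9)
  F2: move forward 0/2 (blocked), now at (x=5, y=9)
Final: (x=5, y=9), facing West

Answer: Final position: (x=5, y=9), facing West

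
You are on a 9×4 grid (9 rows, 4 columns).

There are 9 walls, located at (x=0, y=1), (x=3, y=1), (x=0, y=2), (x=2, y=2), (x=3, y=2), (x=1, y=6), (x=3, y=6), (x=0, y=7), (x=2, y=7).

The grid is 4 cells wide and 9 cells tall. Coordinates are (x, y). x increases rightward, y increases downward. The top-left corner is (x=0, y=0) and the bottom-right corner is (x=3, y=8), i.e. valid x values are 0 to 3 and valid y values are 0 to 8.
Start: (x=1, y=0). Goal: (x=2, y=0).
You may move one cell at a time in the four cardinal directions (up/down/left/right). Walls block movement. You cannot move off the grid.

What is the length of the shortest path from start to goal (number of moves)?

Answer: Shortest path length: 1

Derivation:
BFS from (x=1, y=0) until reaching (x=2, y=0):
  Distance 0: (x=1, y=0)
  Distance 1: (x=0, y=0), (x=2, y=0), (x=1, y=1)  <- goal reached here
One shortest path (1 moves): (x=1, y=0) -> (x=2, y=0)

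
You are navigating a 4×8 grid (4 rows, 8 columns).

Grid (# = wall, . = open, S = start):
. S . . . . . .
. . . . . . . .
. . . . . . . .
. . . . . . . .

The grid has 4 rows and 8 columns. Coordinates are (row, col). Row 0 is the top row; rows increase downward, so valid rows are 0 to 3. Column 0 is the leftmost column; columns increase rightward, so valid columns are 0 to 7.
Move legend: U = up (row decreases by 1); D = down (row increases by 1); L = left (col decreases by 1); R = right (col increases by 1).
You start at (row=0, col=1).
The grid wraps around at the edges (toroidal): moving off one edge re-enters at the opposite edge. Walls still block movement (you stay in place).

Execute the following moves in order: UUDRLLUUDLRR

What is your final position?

Answer: Final position: (row=2, col=1)

Derivation:
Start: (row=0, col=1)
  U (up): (row=0, col=1) -> (row=3, col=1)
  U (up): (row=3, col=1) -> (row=2, col=1)
  D (down): (row=2, col=1) -> (row=3, col=1)
  R (right): (row=3, col=1) -> (row=3, col=2)
  L (left): (row=3, col=2) -> (row=3, col=1)
  L (left): (row=3, col=1) -> (row=3, col=0)
  U (up): (row=3, col=0) -> (row=2, col=0)
  U (up): (row=2, col=0) -> (row=1, col=0)
  D (down): (row=1, col=0) -> (row=2, col=0)
  L (left): (row=2, col=0) -> (row=2, col=7)
  R (right): (row=2, col=7) -> (row=2, col=0)
  R (right): (row=2, col=0) -> (row=2, col=1)
Final: (row=2, col=1)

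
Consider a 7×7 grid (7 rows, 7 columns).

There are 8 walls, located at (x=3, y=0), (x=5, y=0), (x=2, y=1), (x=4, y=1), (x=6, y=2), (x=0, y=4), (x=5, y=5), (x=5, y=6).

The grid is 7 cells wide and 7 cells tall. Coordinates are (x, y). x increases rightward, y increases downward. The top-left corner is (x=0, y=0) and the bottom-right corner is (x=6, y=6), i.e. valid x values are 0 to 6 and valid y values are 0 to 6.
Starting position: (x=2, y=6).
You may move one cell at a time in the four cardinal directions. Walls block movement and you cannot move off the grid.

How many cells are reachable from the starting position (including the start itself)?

Answer: Reachable cells: 40

Derivation:
BFS flood-fill from (x=2, y=6):
  Distance 0: (x=2, y=6)
  Distance 1: (x=2, y=5), (x=1, y=6), (x=3, y=6)
  Distance 2: (x=2, y=4), (x=1, y=5), (x=3, y=5), (x=0, y=6), (x=4, y=6)
  Distance 3: (x=2, y=3), (x=1, y=4), (x=3, y=4), (x=0, y=5), (x=4, y=5)
  Distance 4: (x=2, y=2), (x=1, y=3), (x=3, y=3), (x=4, y=4)
  Distance 5: (x=1, y=2), (x=3, y=2), (x=0, y=3), (x=4, y=3), (x=5, y=4)
  Distance 6: (x=1, y=1), (x=3, y=1), (x=0, y=2), (x=4, y=2), (x=5, y=3), (x=6, y=4)
  Distance 7: (x=1, y=0), (x=0, y=1), (x=5, y=2), (x=6, y=3), (x=6, y=5)
  Distance 8: (x=0, y=0), (x=2, y=0), (x=5, y=1), (x=6, y=6)
  Distance 9: (x=6, y=1)
  Distance 10: (x=6, y=0)
Total reachable: 40 (grid has 41 open cells total)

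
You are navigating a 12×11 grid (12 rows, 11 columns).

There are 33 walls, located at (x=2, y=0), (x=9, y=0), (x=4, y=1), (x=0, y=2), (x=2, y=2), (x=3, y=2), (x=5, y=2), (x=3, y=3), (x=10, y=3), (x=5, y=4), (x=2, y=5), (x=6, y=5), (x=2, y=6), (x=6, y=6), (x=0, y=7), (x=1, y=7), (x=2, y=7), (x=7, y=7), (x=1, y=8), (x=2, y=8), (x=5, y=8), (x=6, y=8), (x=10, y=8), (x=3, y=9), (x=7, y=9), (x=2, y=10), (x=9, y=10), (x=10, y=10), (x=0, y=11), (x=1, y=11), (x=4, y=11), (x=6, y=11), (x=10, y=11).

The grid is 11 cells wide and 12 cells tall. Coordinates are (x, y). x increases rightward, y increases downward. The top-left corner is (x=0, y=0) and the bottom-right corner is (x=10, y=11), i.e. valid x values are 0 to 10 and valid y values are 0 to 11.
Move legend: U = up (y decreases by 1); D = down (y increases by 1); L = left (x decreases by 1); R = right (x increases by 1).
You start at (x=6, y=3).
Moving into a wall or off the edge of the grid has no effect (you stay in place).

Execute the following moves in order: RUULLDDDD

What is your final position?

Start: (x=6, y=3)
  R (right): (x=6, y=3) -> (x=7, y=3)
  U (up): (x=7, y=3) -> (x=7, y=2)
  U (up): (x=7, y=2) -> (x=7, y=1)
  L (left): (x=7, y=1) -> (x=6, y=1)
  L (left): (x=6, y=1) -> (x=5, y=1)
  [×4]D (down): blocked, stay at (x=5, y=1)
Final: (x=5, y=1)

Answer: Final position: (x=5, y=1)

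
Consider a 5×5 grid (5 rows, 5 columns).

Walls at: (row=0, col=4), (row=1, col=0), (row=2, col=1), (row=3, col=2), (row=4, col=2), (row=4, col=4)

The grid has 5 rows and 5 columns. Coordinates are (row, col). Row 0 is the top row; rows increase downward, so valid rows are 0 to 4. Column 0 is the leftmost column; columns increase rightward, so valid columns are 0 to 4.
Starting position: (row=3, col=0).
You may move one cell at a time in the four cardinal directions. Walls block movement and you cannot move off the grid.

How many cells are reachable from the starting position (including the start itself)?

Answer: Reachable cells: 5

Derivation:
BFS flood-fill from (row=3, col=0):
  Distance 0: (row=3, col=0)
  Distance 1: (row=2, col=0), (row=3, col=1), (row=4, col=0)
  Distance 2: (row=4, col=1)
Total reachable: 5 (grid has 19 open cells total)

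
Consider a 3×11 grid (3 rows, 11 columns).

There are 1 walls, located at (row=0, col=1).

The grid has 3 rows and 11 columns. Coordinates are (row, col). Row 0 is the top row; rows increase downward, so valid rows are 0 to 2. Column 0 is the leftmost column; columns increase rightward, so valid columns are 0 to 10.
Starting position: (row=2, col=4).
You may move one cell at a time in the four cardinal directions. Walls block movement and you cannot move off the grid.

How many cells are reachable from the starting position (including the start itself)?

Answer: Reachable cells: 32

Derivation:
BFS flood-fill from (row=2, col=4):
  Distance 0: (row=2, col=4)
  Distance 1: (row=1, col=4), (row=2, col=3), (row=2, col=5)
  Distance 2: (row=0, col=4), (row=1, col=3), (row=1, col=5), (row=2, col=2), (row=2, col=6)
  Distance 3: (row=0, col=3), (row=0, col=5), (row=1, col=2), (row=1, col=6), (row=2, col=1), (row=2, col=7)
  Distance 4: (row=0, col=2), (row=0, col=6), (row=1, col=1), (row=1, col=7), (row=2, col=0), (row=2, col=8)
  Distance 5: (row=0, col=7), (row=1, col=0), (row=1, col=8), (row=2, col=9)
  Distance 6: (row=0, col=0), (row=0, col=8), (row=1, col=9), (row=2, col=10)
  Distance 7: (row=0, col=9), (row=1, col=10)
  Distance 8: (row=0, col=10)
Total reachable: 32 (grid has 32 open cells total)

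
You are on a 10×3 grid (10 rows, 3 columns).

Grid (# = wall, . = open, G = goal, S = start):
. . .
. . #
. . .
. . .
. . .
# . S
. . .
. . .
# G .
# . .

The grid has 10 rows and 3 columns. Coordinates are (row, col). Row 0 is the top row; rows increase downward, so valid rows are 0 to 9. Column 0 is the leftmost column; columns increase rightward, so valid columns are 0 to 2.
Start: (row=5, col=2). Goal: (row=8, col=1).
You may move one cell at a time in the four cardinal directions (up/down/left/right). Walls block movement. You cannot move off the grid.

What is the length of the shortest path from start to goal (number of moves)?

BFS from (row=5, col=2) until reaching (row=8, col=1):
  Distance 0: (row=5, col=2)
  Distance 1: (row=4, col=2), (row=5, col=1), (row=6, col=2)
  Distance 2: (row=3, col=2), (row=4, col=1), (row=6, col=1), (row=7, col=2)
  Distance 3: (row=2, col=2), (row=3, col=1), (row=4, col=0), (row=6, col=0), (row=7, col=1), (row=8, col=2)
  Distance 4: (row=2, col=1), (row=3, col=0), (row=7, col=0), (row=8, col=1), (row=9, col=2)  <- goal reached here
One shortest path (4 moves): (row=5, col=2) -> (row=5, col=1) -> (row=6, col=1) -> (row=7, col=1) -> (row=8, col=1)

Answer: Shortest path length: 4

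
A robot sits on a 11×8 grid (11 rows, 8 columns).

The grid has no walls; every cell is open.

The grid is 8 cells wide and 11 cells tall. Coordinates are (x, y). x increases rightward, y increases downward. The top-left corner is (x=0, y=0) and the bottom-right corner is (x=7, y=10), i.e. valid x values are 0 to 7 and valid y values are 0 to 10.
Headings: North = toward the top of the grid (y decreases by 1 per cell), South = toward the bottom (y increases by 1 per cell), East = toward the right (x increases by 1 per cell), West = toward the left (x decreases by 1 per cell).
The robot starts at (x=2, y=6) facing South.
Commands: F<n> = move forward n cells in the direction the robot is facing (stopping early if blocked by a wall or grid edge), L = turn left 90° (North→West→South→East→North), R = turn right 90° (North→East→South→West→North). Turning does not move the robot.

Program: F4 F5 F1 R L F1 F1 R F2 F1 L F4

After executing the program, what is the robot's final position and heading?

Answer: Final position: (x=0, y=10), facing South

Derivation:
Start: (x=2, y=6), facing South
  F4: move forward 4, now at (x=2, y=10)
  F5: move forward 0/5 (blocked), now at (x=2, y=10)
  F1: move forward 0/1 (blocked), now at (x=2, y=10)
  R: turn right, now facing West
  L: turn left, now facing South
  F1: move forward 0/1 (blocked), now at (x=2, y=10)
  F1: move forward 0/1 (blocked), now at (x=2, y=10)
  R: turn right, now facing West
  F2: move forward 2, now at (x=0, y=10)
  F1: move forward 0/1 (blocked), now at (x=0, y=10)
  L: turn left, now facing South
  F4: move forward 0/4 (blocked), now at (x=0, y=10)
Final: (x=0, y=10), facing South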